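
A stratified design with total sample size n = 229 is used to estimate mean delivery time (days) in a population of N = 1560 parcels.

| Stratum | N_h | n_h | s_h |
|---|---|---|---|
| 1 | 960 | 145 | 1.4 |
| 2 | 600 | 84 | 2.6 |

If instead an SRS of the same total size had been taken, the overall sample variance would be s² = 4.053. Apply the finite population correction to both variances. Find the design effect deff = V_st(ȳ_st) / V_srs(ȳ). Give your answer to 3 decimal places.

V̂(ȳ_st) = Σ W_h² (1 − n_h/N_h) s_h²/n_h, with W_h = N_h/N and N = 1560:
  stratum 1: (960/1560)²·(1 − 145/960)·1.4²/145 = 0.00434578
  stratum 2: (600/1560)²·(1 − 84/600)·2.6²/84 = 0.0102381
V_st = 0.0145839
V_srs = (1 − 229/1560)·4.053/229 = 0.0151006
deff = V_st / V_srs = 0.0145839/0.0151006 = 0.9658

deff ≈ 0.966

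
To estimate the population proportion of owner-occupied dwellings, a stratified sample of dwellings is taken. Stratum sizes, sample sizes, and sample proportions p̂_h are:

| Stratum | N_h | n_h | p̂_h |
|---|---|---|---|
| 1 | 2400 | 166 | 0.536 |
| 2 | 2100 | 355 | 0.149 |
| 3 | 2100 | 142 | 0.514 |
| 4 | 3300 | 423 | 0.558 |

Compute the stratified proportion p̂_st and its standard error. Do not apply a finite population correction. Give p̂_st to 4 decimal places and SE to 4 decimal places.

p̂_st ≈ 0.4566, SE ≈ 0.0158

N = 9900; stratum weights W_h = N_h/N.
p̂_st = Σ W_h p̂_h = (2400·0.536 + 2100·0.149 + 2100·0.514 + 3300·0.558)/9900 = 0.45658
V̂(p̂_st) = Σ W_h² p̂_h(1−p̂_h)/(n_h−1):
  stratum 1: (2400/9900)²·0.536·0.464/165 = 8.85831e-05
  stratum 2: (2100/9900)²·0.149·0.851/354 = 1.61169e-05
  stratum 3: (2100/9900)²·0.514·0.486/141 = 7.97165e-05
  stratum 4: (3300/9900)²·0.558·0.442/422 = 6.49384e-05
V̂(p̂_st) = 0.000249355; SE = √V̂ = 0.015791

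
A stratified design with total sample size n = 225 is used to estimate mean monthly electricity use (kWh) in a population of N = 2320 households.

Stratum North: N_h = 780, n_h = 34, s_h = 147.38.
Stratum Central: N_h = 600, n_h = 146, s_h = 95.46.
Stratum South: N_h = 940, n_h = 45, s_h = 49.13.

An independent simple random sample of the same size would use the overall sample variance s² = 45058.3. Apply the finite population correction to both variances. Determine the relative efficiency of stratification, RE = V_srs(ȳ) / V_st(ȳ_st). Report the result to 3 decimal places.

RE ≈ 2.243

V̂(ȳ_st) = Σ W_h² (1 − n_h/N_h) s_h²/n_h, with W_h = N_h/N and N = 2320:
  stratum North: (780/2320)²·(1 − 34/780)·147.38²/34 = 69.0646
  stratum Central: (600/2320)²·(1 − 146/600)·95.46²/146 = 3.15879
  stratum South: (940/2320)²·(1 − 45/940)·49.13²/45 = 8.38409
V_st = 80.6075
V_srs = (1 − 225/2320)·45058.3/225 = 180.837
Relative efficiency = V_srs / V_st = 180.837/80.6075 = 2.2434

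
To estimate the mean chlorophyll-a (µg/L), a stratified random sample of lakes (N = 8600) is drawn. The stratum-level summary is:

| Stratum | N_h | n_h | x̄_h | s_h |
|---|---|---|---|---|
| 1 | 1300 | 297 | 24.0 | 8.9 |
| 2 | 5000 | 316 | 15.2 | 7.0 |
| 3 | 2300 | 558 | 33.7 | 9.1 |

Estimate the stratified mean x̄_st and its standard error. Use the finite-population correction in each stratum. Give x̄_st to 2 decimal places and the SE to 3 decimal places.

x̄_st = Σ W_h x̄_h = (1300·24.0 + 5000·15.2 + 2300·33.7)/8600 = 21.47791
V̂(x̄_st) = Σ W_h² (1 − n_h/N_h) s_h²/n_h, with W_h = N_h/N and N = 8600:
  stratum 1: (1300/8600)²·(1 − 297/1300)·8.9²/297 = 0.00470187
  stratum 2: (5000/8600)²·(1 − 316/5000)·7.0²/316 = 0.049102
  stratum 3: (2300/8600)²·(1 − 558/2300)·9.1²/558 = 0.00803947
V̂(x̄_st) = 0.0618433
SE(x̄_st) = √0.0618433 = 0.248683

x̄_st ≈ 21.48, SE ≈ 0.249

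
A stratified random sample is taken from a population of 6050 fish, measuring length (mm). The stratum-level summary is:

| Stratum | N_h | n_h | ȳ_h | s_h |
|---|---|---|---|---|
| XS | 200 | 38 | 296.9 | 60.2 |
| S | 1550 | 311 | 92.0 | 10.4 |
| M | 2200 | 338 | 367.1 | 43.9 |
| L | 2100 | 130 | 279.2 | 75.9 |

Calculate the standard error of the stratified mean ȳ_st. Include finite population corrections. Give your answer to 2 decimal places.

V̂(ȳ_st) = Σ W_h² (1 − n_h/N_h) s_h²/n_h, with W_h = N_h/N and N = 6050:
  stratum XS: (200/6050)²·(1 − 38/200)·60.2²/38 = 0.0844197
  stratum S: (1550/6050)²·(1 − 311/1550)·10.4²/311 = 0.0182473
  stratum M: (2200/6050)²·(1 − 338/2200)·43.9²/338 = 0.638122
  stratum L: (2100/6050)²·(1 − 130/2100)·75.9²/130 = 5.00858
V̂(ȳ_st) = 5.74937
SE(ȳ_st) = √5.74937 = 2.39779

SE(ȳ_st) ≈ 2.40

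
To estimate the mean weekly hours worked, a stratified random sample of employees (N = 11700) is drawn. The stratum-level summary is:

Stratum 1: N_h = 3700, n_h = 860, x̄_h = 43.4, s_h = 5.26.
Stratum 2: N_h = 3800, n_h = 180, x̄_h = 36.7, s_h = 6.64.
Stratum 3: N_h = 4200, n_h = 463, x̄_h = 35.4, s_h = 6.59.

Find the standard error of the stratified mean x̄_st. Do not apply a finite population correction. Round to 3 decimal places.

V̂(x̄_st) = Σ W_h² s_h²/n_h, with W_h = N_h/N and N = 11700:
  stratum 1: (3700/11700)²·5.26²/860 = 0.0032174
  stratum 2: (3800/11700)²·6.64²/180 = 0.025838
  stratum 3: (4200/11700)²·6.59²/463 = 0.0120869
V̂(x̄_st) = 0.0411424
SE(x̄_st) = √0.0411424 = 0.202836

SE(x̄_st) ≈ 0.203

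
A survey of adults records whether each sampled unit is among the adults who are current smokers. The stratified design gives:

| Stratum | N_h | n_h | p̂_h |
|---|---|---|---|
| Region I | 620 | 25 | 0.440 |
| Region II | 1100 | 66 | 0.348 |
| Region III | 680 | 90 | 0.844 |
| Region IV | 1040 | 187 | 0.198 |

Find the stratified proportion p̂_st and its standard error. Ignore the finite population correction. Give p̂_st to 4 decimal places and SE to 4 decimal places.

p̂_st ≈ 0.4173, SE ≈ 0.0287

N = 3440; stratum weights W_h = N_h/N.
p̂_st = Σ W_h p̂_h = (620·0.440 + 1100·0.348 + 680·0.844 + 1040·0.198)/3440 = 0.41728
V̂(p̂_st) = Σ W_h² p̂_h(1−p̂_h)/(n_h−1):
  stratum Region I: (620/3440)²·0.440·0.560/24 = 0.0003335
  stratum Region II: (1100/3440)²·0.348·0.652/65 = 0.000356929
  stratum Region III: (680/3440)²·0.844·0.156/89 = 5.78067e-05
  stratum Region IV: (1040/3440)²·0.198·0.802/186 = 7.80327e-05
V̂(p̂_st) = 0.000826269; SE = √V̂ = 0.0287449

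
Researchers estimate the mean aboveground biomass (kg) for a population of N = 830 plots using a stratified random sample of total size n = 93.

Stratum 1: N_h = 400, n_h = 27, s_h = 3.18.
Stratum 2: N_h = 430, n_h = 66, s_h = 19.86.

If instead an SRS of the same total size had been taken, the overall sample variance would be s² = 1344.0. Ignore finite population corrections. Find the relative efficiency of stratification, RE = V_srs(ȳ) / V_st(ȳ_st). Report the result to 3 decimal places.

V̂(ȳ_st) = Σ W_h² s_h²/n_h, with W_h = N_h/N and N = 830:
  stratum 1: (400/830)²·3.18²/27 = 0.086987
  stratum 2: (430/830)²·19.86²/66 = 1.60397
V_st = 1.69095
V_srs = s²/n = 1344.0/93 = 14.4516
Relative efficiency = V_srs / V_st = 14.4516/1.69095 = 8.5464

RE ≈ 8.546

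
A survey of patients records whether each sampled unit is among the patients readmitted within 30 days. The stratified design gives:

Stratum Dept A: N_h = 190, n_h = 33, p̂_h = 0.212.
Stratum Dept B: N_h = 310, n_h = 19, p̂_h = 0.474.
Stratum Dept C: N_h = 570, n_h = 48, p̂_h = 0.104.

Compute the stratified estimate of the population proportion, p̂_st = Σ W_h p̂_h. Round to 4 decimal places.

N = 1070; stratum weights W_h = N_h/N.
p̂_st = Σ W_h p̂_h = (190·0.212 + 310·0.474 + 570·0.104)/1070 = 0.23037

p̂_st ≈ 0.2304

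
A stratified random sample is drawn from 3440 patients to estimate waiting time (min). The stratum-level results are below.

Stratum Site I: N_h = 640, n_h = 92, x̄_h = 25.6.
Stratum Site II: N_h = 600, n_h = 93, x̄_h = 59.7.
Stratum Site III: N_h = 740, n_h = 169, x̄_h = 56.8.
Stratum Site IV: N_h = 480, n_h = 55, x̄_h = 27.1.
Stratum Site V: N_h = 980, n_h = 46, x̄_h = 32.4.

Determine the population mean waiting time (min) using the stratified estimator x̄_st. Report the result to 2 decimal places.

x̄_st ≈ 40.41

N = Σ N_h = 3440. Stratum weights W_h = N_h/N.
x̄_st = (640·25.6 + 600·59.7 + 740·56.8 + 480·27.1 + 980·32.4) / 3440 = 40.4058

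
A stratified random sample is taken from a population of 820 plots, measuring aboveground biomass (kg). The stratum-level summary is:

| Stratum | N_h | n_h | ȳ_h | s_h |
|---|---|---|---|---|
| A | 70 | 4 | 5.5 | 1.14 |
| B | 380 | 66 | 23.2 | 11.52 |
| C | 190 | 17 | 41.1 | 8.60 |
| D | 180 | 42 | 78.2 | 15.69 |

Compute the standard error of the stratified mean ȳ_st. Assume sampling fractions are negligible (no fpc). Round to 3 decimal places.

SE(ȳ_st) ≈ 0.975

V̂(ȳ_st) = Σ W_h² s_h²/n_h, with W_h = N_h/N and N = 820:
  stratum A: (70/820)²·1.14²/4 = 0.00236765
  stratum B: (380/820)²·11.52²/66 = 0.431818
  stratum C: (190/820)²·8.60²/17 = 0.233576
  stratum D: (180/820)²·15.69²/42 = 0.282432
V̂(ȳ_st) = 0.950193
SE(ȳ_st) = √0.950193 = 0.974778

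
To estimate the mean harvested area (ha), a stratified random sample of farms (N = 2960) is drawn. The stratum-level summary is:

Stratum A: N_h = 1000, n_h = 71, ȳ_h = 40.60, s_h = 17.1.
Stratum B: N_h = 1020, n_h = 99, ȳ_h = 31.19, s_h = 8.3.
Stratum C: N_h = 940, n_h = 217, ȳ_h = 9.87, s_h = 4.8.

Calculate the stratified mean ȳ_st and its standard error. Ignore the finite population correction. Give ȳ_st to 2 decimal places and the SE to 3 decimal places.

ȳ_st ≈ 27.60, SE ≈ 0.751

ȳ_st = Σ W_h ȳ_h = (1000·40.60 + 1020·31.19 + 940·9.87)/2960 = 27.59851
V̂(ȳ_st) = Σ W_h² s_h²/n_h, with W_h = N_h/N and N = 2960:
  stratum A: (1000/2960)²·17.1²/71 = 0.470057
  stratum B: (1020/2960)²·8.3²/99 = 0.08263
  stratum C: (940/2960)²·4.8²/217 = 0.0107077
V̂(ȳ_st) = 0.563395
SE(ȳ_st) = √0.563395 = 0.750596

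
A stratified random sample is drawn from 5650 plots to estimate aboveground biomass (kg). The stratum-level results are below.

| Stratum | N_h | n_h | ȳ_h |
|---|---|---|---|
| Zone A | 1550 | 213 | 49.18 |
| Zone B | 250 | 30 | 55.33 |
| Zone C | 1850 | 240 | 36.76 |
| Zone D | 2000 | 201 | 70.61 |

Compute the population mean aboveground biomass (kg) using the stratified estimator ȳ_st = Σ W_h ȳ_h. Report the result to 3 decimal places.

ȳ_st ≈ 52.971

N = Σ N_h = 5650. Stratum weights W_h = N_h/N.
ȳ_st = (1550·49.18 + 250·55.33 + 1850·36.76 + 2000·70.61) / 5650 = 52.97124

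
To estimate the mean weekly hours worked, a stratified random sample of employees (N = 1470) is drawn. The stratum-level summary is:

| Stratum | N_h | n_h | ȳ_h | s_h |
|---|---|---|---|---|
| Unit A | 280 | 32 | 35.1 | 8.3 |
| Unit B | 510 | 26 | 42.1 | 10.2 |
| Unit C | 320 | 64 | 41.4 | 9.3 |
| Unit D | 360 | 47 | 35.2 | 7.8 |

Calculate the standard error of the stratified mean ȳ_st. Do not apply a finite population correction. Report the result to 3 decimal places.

V̂(ȳ_st) = Σ W_h² s_h²/n_h, with W_h = N_h/N and N = 1470:
  stratum Unit A: (280/1470)²·8.3²/32 = 0.0781066
  stratum Unit B: (510/1470)²·10.2²/26 = 0.481651
  stratum Unit C: (320/1470)²·9.3²/64 = 0.06404
  stratum Unit D: (360/1470)²·7.8²/47 = 0.0776357
V̂(ȳ_st) = 0.701434
SE(ȳ_st) = √0.701434 = 0.837516

SE(ȳ_st) ≈ 0.838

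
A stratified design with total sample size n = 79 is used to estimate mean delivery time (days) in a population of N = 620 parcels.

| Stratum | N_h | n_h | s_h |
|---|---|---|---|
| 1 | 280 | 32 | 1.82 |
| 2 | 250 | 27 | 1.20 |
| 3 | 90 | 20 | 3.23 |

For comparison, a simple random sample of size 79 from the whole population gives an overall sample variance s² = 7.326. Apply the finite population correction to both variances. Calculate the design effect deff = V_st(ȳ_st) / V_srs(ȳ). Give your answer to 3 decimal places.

deff ≈ 0.432

V̂(ȳ_st) = Σ W_h² (1 − n_h/N_h) s_h²/n_h, with W_h = N_h/N and N = 620:
  stratum 1: (280/620)²·(1 − 32/280)·1.82²/32 = 0.018699
  stratum 2: (250/620)²·(1 − 27/250)·1.20²/27 = 0.007735
  stratum 3: (90/620)²·(1 − 20/90)·3.23²/20 = 0.00854933
V_st = 0.0349834
V_srs = (1 − 79/620)·7.326/79 = 0.080918
deff = V_st / V_srs = 0.0349834/0.080918 = 0.4323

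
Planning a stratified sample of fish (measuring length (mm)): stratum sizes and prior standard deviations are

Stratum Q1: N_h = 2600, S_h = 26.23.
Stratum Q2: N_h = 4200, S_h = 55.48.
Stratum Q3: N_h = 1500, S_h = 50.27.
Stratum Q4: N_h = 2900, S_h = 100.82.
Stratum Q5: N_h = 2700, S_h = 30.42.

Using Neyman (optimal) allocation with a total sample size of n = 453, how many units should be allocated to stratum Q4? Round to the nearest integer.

176

Neyman allocation: n_h = n · N_h S_h / Σ N_i S_i, with n = 453.
  stratum Q1: N_h·S_h = 2600·26.23 = 68198.00
  stratum Q2: N_h·S_h = 4200·55.48 = 233016.00
  stratum Q3: N_h·S_h = 1500·50.27 = 75405.00
  stratum Q4: N_h·S_h = 2900·100.82 = 292378.00
  stratum Q5: N_h·S_h = 2700·30.42 = 82134.00
Σ N_h S_h = 751131.00
n for stratum Q4 = 453·292378.00/751131.00 = 176.330 → 176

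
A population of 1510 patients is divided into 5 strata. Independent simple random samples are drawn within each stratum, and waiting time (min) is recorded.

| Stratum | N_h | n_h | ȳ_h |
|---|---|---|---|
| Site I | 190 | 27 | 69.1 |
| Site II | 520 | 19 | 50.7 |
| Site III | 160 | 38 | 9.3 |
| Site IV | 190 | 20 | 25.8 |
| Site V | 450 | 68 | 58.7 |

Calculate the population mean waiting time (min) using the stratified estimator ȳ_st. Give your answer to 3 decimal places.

ȳ_st ≈ 47.879

N = Σ N_h = 1510. Stratum weights W_h = N_h/N.
ȳ_st = (190·69.1 + 520·50.7 + 160·9.3 + 190·25.8 + 450·58.7) / 1510 = 47.87947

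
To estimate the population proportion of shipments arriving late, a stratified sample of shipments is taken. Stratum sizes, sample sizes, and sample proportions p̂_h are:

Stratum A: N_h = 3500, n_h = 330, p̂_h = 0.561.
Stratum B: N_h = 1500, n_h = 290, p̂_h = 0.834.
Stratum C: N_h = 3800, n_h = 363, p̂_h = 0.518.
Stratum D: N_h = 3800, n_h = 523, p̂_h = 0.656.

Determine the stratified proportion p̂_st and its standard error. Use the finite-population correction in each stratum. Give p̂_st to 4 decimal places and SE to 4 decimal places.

p̂_st ≈ 0.6092, SE ≈ 0.0122

N = 12600; stratum weights W_h = N_h/N.
p̂_st = Σ W_h p̂_h = (3500·0.561 + 1500·0.834 + 3800·0.518 + 3800·0.656)/12600 = 0.60918
V̂(p̂_st) = Σ W_h² (1 − n_h/N_h) p̂_h(1−p̂_h)/(n_h−1):
  stratum A: (3500/12600)²·(1 − 330/3500)·0.561·0.439/329 = 5.2314e-05
  stratum B: (1500/12600)²·(1 − 290/1500)·0.834·0.166/289 = 5.47661e-06
  stratum C: (3800/12600)²·(1 − 363/3800)·0.518·0.482/362 = 5.67401e-05
  stratum D: (3800/12600)²·(1 − 523/3800)·0.656·0.344/522 = 3.39087e-05
V̂(p̂_st) = 0.000148439; SE = √V̂ = 0.0121836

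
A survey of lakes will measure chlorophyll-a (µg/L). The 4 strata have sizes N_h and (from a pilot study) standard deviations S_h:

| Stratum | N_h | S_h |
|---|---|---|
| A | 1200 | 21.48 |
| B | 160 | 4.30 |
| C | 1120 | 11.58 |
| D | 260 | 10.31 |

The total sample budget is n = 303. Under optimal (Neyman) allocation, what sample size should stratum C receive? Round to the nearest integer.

93

Neyman allocation: n_h = n · N_h S_h / Σ N_i S_i, with n = 303.
  stratum A: N_h·S_h = 1200·21.48 = 25776.00
  stratum B: N_h·S_h = 160·4.30 = 688.00
  stratum C: N_h·S_h = 1120·11.58 = 12969.60
  stratum D: N_h·S_h = 260·10.31 = 2680.60
Σ N_h S_h = 42114.20
n for stratum C = 303·12969.60/42114.20 = 93.313 → 93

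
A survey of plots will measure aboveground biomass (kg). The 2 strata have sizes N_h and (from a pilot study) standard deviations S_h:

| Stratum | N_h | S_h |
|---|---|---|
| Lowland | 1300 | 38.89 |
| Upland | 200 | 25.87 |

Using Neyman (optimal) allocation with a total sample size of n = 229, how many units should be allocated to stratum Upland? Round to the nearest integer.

Neyman allocation: n_h = n · N_h S_h / Σ N_i S_i, with n = 229.
  stratum Lowland: N_h·S_h = 1300·38.89 = 50557.00
  stratum Upland: N_h·S_h = 200·25.87 = 5174.00
Σ N_h S_h = 55731.00
n for stratum Upland = 229·5174.00/55731.00 = 21.260 → 21

21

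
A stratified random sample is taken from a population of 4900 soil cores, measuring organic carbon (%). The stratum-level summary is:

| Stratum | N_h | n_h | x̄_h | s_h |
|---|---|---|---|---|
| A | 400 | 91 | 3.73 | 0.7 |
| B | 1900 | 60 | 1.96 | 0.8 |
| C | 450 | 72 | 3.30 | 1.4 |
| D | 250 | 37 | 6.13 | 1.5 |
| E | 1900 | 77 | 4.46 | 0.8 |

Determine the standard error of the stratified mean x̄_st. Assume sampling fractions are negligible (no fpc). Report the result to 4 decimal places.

SE(x̄_st) ≈ 0.0572

V̂(x̄_st) = Σ W_h² s_h²/n_h, with W_h = N_h/N and N = 4900:
  stratum A: (400/4900)²·0.7²/91 = 3.58825e-05
  stratum B: (1900/4900)²·0.8²/60 = 0.00160378
  stratum C: (450/4900)²·1.4²/72 = 0.000229592
  stratum D: (250/4900)²·1.5²/37 = 0.000158296
  stratum E: (1900/4900)²·0.8²/77 = 0.0012497
V̂(x̄_st) = 0.00327724
SE(x̄_st) = √0.00327724 = 0.0572472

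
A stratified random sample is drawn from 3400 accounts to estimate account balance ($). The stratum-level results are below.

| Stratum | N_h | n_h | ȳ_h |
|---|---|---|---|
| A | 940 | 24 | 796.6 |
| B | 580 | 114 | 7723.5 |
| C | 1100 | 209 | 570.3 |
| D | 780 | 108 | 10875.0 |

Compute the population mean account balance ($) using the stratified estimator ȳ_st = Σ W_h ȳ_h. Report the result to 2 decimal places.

N = Σ N_h = 3400. Stratum weights W_h = N_h/N.
ȳ_st = (940·796.6 + 580·7723.5 + 1100·570.3 + 780·10875.0) / 3400 = 4217.1365

ȳ_st ≈ 4217.14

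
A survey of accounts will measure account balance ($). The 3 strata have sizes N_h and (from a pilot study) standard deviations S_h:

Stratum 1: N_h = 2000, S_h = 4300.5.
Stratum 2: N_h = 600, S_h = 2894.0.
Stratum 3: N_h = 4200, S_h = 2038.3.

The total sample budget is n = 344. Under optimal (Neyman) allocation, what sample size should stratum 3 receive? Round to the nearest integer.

156

Neyman allocation: n_h = n · N_h S_h / Σ N_i S_i, with n = 344.
  stratum 1: N_h·S_h = 2000·4300.5 = 8601000.00
  stratum 2: N_h·S_h = 600·2894.0 = 1736400.00
  stratum 3: N_h·S_h = 4200·2038.3 = 8560860.00
Σ N_h S_h = 18898260.00
n for stratum 3 = 344·8560860.00/18898260.00 = 155.831 → 156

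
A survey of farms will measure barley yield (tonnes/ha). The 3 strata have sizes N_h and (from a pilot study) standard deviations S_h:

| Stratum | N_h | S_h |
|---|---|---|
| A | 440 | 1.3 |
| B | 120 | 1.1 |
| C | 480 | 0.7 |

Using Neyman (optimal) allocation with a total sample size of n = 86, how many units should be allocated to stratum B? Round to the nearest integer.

Neyman allocation: n_h = n · N_h S_h / Σ N_i S_i, with n = 86.
  stratum A: N_h·S_h = 440·1.3 = 572.00
  stratum B: N_h·S_h = 120·1.1 = 132.00
  stratum C: N_h·S_h = 480·0.7 = 336.00
Σ N_h S_h = 1040.00
n for stratum B = 86·132.00/1040.00 = 10.915 → 11

11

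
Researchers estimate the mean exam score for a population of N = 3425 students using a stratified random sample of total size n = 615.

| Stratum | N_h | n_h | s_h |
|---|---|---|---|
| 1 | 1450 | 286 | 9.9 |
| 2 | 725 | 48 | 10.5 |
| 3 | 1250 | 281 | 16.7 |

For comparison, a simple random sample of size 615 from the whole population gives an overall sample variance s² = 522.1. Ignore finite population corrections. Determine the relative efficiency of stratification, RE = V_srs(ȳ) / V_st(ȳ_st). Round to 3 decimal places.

RE ≈ 2.863

V̂(ȳ_st) = Σ W_h² s_h²/n_h, with W_h = N_h/N and N = 3425:
  stratum 1: (1450/3425)²·9.9²/286 = 0.0614213
  stratum 2: (725/3425)²·10.5²/48 = 0.102918
  stratum 3: (1250/3425)²·16.7²/281 = 0.132198
V_st = 0.296538
V_srs = s²/n = 522.1/615 = 0.848943
Relative efficiency = V_srs / V_st = 0.848943/0.296538 = 2.8629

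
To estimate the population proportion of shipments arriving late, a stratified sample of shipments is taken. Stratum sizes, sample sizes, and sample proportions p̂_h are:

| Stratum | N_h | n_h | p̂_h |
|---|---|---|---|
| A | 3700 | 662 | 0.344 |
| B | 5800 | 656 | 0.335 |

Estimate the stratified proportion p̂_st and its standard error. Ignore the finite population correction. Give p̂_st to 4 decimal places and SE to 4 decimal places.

p̂_st ≈ 0.3385, SE ≈ 0.0134

N = 9500; stratum weights W_h = N_h/N.
p̂_st = Σ W_h p̂_h = (3700·0.344 + 5800·0.335)/9500 = 0.33851
V̂(p̂_st) = Σ W_h² p̂_h(1−p̂_h)/(n_h−1):
  stratum A: (3700/9500)²·0.344·0.656/661 = 5.17866e-05
  stratum B: (5800/9500)²·0.335·0.665/655 = 0.000126775
V̂(p̂_st) = 0.000178562; SE = √V̂ = 0.0133627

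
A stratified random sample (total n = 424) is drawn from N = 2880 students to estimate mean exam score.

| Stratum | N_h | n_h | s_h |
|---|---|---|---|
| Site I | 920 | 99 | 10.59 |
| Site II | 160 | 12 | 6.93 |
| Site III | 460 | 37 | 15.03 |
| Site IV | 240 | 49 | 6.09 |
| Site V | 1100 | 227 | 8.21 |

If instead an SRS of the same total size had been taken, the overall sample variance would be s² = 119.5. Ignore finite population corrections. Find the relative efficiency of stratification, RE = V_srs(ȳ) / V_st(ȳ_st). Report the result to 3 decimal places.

V̂(ȳ_st) = Σ W_h² s_h²/n_h, with W_h = N_h/N and N = 2880:
  stratum Site I: (920/2880)²·10.59²/99 = 0.115597
  stratum Site II: (160/2880)²·6.93²/12 = 0.0123521
  stratum Site III: (460/2880)²·15.03²/37 = 0.155757
  stratum Site IV: (240/2880)²·6.09²/49 = 0.00525625
  stratum Site V: (1100/2880)²·8.21²/227 = 0.0433172
V_st = 0.33228
V_srs = s²/n = 119.5/424 = 0.28184
Relative efficiency = V_srs / V_st = 0.28184/0.33228 = 0.8482

RE ≈ 0.848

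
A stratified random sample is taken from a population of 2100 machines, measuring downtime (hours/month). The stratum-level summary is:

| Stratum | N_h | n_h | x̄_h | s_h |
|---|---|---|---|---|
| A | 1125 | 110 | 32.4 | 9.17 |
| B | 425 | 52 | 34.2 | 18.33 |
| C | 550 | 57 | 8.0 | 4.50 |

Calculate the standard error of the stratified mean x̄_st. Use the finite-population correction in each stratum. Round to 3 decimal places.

SE(x̄_st) ≈ 0.672

V̂(x̄_st) = Σ W_h² (1 − n_h/N_h) s_h²/n_h, with W_h = N_h/N and N = 2100:
  stratum A: (1125/2100)²·(1 − 110/1125)·9.17²/110 = 0.197937
  stratum B: (425/2100)²·(1 − 52/425)·18.33²/52 = 0.232263
  stratum C: (550/2100)²·(1 − 57/550)·4.50²/57 = 0.0218434
V̂(x̄_st) = 0.452043
SE(x̄_st) = √0.452043 = 0.672342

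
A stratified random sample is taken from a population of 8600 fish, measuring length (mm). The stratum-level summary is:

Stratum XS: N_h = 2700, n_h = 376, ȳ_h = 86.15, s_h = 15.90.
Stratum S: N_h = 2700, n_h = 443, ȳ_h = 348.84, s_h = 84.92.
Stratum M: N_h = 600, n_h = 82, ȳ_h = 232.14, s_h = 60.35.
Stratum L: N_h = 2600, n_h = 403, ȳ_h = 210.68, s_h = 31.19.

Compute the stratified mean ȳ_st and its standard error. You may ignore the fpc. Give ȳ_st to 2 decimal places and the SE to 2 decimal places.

ȳ_st ≈ 216.46, SE ≈ 1.45

ȳ_st = Σ W_h ȳ_h = (2700·86.15 + 2700·348.84 + 600·232.14 + 2600·210.68)/8600 = 216.45640
V̂(ȳ_st) = Σ W_h² s_h²/n_h, with W_h = N_h/N and N = 8600:
  stratum XS: (2700/8600)²·15.90²/376 = 0.0662731
  stratum S: (2700/8600)²·84.92²/443 = 1.60453
  stratum M: (600/8600)²·60.35²/82 = 0.216195
  stratum L: (2600/8600)²·31.19²/403 = 0.220636
V̂(ȳ_st) = 2.10763
SE(ȳ_st) = √2.10763 = 1.45177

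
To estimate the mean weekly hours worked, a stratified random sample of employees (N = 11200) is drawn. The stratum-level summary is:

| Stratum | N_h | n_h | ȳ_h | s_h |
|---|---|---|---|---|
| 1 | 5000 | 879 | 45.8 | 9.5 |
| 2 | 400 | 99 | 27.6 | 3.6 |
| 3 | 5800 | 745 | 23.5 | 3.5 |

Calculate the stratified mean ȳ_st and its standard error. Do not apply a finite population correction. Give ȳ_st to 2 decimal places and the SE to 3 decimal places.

ȳ_st = Σ W_h ȳ_h = (5000·45.8 + 400·27.6 + 5800·23.5)/11200 = 33.60179
V̂(ȳ_st) = Σ W_h² s_h²/n_h, with W_h = N_h/N and N = 11200:
  stratum 1: (5000/11200)²·9.5²/879 = 0.0204627
  stratum 2: (400/11200)²·3.6²/99 = 0.000166976
  stratum 3: (5800/11200)²·3.5²/745 = 0.00440961
V̂(ȳ_st) = 0.0250393
SE(ȳ_st) = √0.0250393 = 0.158238

ȳ_st ≈ 33.60, SE ≈ 0.158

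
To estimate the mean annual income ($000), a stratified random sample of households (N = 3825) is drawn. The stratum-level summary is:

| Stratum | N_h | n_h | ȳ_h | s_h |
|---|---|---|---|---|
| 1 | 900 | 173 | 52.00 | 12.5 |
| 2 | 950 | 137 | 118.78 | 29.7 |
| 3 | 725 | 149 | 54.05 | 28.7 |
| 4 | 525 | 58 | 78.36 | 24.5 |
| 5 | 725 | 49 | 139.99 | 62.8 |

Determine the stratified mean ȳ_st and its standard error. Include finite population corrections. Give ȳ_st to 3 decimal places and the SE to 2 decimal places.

ȳ_st ≈ 89.270, SE ≈ 1.85

ȳ_st = Σ W_h ȳ_h = (900·52.00 + 950·118.78 + 725·54.05 + 525·78.36 + 725·139.99)/3825 = 89.27033
V̂(ȳ_st) = Σ W_h² (1 − n_h/N_h) s_h²/n_h, with W_h = N_h/N and N = 3825:
  stratum 1: (900/3825)²·(1 − 173/900)·12.5²/173 = 0.0403913
  stratum 2: (950/3825)²·(1 − 137/950)·29.7²/137 = 0.339894
  stratum 3: (725/3825)²·(1 − 149/725)·28.7²/149 = 0.157788
  stratum 4: (525/3825)²·(1 − 58/525)·24.5²/58 = 0.173427
  stratum 5: (725/3825)²·(1 − 49/725)·62.8²/49 = 2.69616
V̂(ȳ_st) = 3.40766
SE(ȳ_st) = √3.40766 = 1.84598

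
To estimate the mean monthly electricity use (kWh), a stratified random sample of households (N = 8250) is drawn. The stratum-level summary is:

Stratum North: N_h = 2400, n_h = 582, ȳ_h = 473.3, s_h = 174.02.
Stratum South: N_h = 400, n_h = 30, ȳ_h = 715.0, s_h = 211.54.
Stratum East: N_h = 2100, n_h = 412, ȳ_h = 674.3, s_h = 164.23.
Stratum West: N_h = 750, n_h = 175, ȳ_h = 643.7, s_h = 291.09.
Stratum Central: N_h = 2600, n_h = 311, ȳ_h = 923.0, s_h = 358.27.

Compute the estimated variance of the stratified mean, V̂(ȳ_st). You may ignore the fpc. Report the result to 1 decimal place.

V̂(ȳ_st) = Σ W_h² s_h²/n_h, with W_h = N_h/N and N = 8250:
  stratum North: (2400/8250)²·174.02²/582 = 4.40342
  stratum South: (400/8250)²·211.54²/30 = 3.50652
  stratum East: (2100/8250)²·164.23²/412 = 4.24169
  stratum West: (750/8250)²·291.09²/175 = 4.00158
  stratum Central: (2600/8250)²·358.27²/311 = 40.992
V̂(ȳ_st) = 57.1452

V̂(ȳ_st) ≈ 57.1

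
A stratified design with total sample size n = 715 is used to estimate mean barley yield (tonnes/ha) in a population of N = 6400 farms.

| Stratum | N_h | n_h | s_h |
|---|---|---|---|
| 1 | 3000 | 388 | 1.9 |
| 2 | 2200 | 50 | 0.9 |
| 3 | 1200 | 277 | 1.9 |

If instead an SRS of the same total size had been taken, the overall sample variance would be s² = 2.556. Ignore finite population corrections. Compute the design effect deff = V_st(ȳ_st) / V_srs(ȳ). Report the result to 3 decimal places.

V̂(ȳ_st) = Σ W_h² s_h²/n_h, with W_h = N_h/N and N = 6400:
  stratum 1: (3000/6400)²·1.9²/388 = 0.00204436
  stratum 2: (2200/6400)²·0.9²/50 = 0.00191426
  stratum 3: (1200/6400)²·1.9²/277 = 0.000458174
V_st = 0.00441679
V_srs = s²/n = 2.556/715 = 0.00357483
deff = V_st / V_srs = 0.00441679/0.00357483 = 1.2355

deff ≈ 1.236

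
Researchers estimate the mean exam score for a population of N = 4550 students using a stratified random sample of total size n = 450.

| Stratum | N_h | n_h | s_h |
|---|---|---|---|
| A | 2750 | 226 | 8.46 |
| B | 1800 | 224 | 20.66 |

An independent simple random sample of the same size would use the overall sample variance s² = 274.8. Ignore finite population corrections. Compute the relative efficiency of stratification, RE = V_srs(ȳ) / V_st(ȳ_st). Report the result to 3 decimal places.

V̂(ȳ_st) = Σ W_h² s_h²/n_h, with W_h = N_h/N and N = 4550:
  stratum A: (2750/4550)²·8.46²/226 = 0.115684
  stratum B: (1800/4550)²·20.66²/224 = 0.298219
V_st = 0.413903
V_srs = s²/n = 274.8/450 = 0.610667
Relative efficiency = V_srs / V_st = 0.610667/0.413903 = 1.4754

RE ≈ 1.475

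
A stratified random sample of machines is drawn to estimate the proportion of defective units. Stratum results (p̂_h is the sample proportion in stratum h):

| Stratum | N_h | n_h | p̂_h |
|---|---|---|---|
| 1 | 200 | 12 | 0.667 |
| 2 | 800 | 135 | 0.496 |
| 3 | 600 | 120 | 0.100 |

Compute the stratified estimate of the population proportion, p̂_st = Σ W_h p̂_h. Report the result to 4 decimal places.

p̂_st ≈ 0.3689

N = 1600; stratum weights W_h = N_h/N.
p̂_st = Σ W_h p̂_h = (200·0.667 + 800·0.496 + 600·0.100)/1600 = 0.36888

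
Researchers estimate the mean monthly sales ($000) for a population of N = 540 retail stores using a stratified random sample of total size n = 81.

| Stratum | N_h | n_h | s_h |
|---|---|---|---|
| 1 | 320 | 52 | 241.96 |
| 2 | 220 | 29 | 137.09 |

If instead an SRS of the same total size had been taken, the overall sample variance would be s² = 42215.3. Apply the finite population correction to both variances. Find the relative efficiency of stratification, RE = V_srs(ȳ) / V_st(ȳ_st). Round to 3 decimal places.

RE ≈ 1.044

V̂(ȳ_st) = Σ W_h² (1 − n_h/N_h) s_h²/n_h, with W_h = N_h/N and N = 540:
  stratum 1: (320/540)²·(1 − 52/320)·241.96²/52 = 331.117
  stratum 2: (220/540)²·(1 − 29/220)·137.09²/29 = 93.3861
V_st = 424.503
V_srs = (1 − 81/540)·42215.3/81 = 443
Relative efficiency = V_srs / V_st = 443/424.503 = 1.0436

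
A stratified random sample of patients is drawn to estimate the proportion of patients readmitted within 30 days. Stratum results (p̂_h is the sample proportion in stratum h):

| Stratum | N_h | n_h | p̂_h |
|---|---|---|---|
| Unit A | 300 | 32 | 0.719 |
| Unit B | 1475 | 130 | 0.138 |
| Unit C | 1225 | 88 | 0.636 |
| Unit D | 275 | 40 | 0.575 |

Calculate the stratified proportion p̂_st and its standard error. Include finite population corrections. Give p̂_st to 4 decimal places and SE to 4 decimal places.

N = 3275; stratum weights W_h = N_h/N.
p̂_st = Σ W_h p̂_h = (300·0.719 + 1475·0.138 + 1225·0.636 + 275·0.575)/3275 = 0.41419
V̂(p̂_st) = Σ W_h² (1 − n_h/N_h) p̂_h(1−p̂_h)/(n_h−1):
  stratum Unit A: (300/3275)²·(1 − 32/300)·0.719·0.281/31 = 4.88548e-05
  stratum Unit B: (1475/3275)²·(1 − 130/1475)·0.138·0.862/129 = 0.000170564
  stratum Unit C: (1225/3275)²·(1 − 88/1225)·0.636·0.364/87 = 0.000345552
  stratum Unit D: (275/3275)²·(1 − 40/275)·0.575·0.425/39 = 3.77546e-05
V̂(p̂_st) = 0.000602726; SE = √V̂ = 0.0245505

p̂_st ≈ 0.4142, SE ≈ 0.0246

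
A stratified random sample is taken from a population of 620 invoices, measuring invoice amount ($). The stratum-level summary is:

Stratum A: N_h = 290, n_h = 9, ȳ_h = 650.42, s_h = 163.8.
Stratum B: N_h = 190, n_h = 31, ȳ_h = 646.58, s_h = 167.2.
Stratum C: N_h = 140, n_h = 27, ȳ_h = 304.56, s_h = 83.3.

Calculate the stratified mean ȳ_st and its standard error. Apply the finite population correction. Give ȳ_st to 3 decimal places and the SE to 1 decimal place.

ȳ_st ≈ 571.146, SE ≈ 26.7

ȳ_st = Σ W_h ȳ_h = (290·650.42 + 190·646.58 + 140·304.56)/620 = 571.14581
V̂(ȳ_st) = Σ W_h² (1 − n_h/N_h) s_h²/n_h, with W_h = N_h/N and N = 620:
  stratum A: (290/620)²·(1 − 9/290)·163.8²/9 = 631.984
  stratum B: (190/620)²·(1 − 31/190)·167.2²/31 = 70.8726
  stratum C: (140/620)²·(1 − 27/140)·83.3²/27 = 10.5767
V̂(ȳ_st) = 713.433
SE(ȳ_st) = √713.433 = 26.7102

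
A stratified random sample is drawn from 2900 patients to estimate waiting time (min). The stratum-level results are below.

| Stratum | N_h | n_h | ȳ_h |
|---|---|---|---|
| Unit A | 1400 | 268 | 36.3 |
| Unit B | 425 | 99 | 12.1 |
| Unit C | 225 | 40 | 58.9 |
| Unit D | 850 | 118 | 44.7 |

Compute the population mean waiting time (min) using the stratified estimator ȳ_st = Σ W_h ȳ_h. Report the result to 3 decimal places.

N = Σ N_h = 2900. Stratum weights W_h = N_h/N.
ȳ_st = (1400·36.3 + 425·12.1 + 225·58.9 + 850·44.7) / 2900 = 36.96897

ȳ_st ≈ 36.969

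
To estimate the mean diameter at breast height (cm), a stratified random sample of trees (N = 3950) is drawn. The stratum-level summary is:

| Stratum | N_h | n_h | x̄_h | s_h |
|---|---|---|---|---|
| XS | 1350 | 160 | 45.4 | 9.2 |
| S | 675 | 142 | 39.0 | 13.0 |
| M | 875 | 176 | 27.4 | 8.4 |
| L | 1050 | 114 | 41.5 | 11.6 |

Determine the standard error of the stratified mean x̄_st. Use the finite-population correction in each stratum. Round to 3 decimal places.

SE(x̄_st) ≈ 0.415

V̂(x̄_st) = Σ W_h² (1 − n_h/N_h) s_h²/n_h, with W_h = N_h/N and N = 3950:
  stratum XS: (1350/3950)²·(1 − 160/1350)·9.2²/160 = 0.0544681
  stratum S: (675/3950)²·(1 − 142/675)·13.0²/142 = 0.0274432
  stratum M: (875/3950)²·(1 − 176/875)·8.4²/176 = 0.0157158
  stratum L: (1050/3950)²·(1 − 114/1050)·11.6²/114 = 0.0743502
V̂(x̄_st) = 0.171977
SE(x̄_st) = √0.171977 = 0.414701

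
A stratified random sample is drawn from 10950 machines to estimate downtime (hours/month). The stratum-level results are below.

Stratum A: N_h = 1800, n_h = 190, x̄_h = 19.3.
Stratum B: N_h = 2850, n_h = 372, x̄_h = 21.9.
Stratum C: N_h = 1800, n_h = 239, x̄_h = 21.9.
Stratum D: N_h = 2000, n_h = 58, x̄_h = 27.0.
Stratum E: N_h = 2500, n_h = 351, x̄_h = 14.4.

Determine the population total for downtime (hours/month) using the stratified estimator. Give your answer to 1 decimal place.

τ̂_st ≈ 226575.0

τ̂_st = Σ N_h x̄_h = 1800·19.3 + 2850·21.9 + 1800·21.9 + 2000·27.0 + 2500·14.4 = 226575.0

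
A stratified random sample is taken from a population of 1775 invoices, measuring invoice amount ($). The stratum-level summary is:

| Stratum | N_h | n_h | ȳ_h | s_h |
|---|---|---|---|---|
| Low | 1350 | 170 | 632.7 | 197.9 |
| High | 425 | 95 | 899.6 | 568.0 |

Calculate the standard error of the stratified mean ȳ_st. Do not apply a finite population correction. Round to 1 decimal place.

SE(ȳ_st) ≈ 18.1

V̂(ȳ_st) = Σ W_h² s_h²/n_h, with W_h = N_h/N and N = 1775:
  stratum Low: (1350/1775)²·197.9²/170 = 133.264
  stratum High: (425/1775)²·568.0²/95 = 194.695
V̂(ȳ_st) = 327.959
SE(ȳ_st) = √327.959 = 18.1096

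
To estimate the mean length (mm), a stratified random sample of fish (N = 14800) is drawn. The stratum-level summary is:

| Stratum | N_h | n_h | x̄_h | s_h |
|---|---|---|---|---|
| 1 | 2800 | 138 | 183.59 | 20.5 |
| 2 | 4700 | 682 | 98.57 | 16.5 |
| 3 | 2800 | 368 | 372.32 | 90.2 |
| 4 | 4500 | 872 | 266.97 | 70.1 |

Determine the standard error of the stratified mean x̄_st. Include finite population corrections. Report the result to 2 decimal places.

SE(x̄_st) ≈ 1.12

V̂(x̄_st) = Σ W_h² (1 − n_h/N_h) s_h²/n_h, with W_h = N_h/N and N = 14800:
  stratum 1: (2800/14800)²·(1 − 138/2800)·20.5²/138 = 0.103627
  stratum 2: (4700/14800)²·(1 − 682/4700)·16.5²/682 = 0.0344166
  stratum 3: (2800/14800)²·(1 − 368/2800)·90.2²/368 = 0.687327
  stratum 4: (4500/14800)²·(1 − 872/4500)·70.1²/872 = 0.420026
V̂(x̄_st) = 1.2454
SE(x̄_st) = √1.2454 = 1.11597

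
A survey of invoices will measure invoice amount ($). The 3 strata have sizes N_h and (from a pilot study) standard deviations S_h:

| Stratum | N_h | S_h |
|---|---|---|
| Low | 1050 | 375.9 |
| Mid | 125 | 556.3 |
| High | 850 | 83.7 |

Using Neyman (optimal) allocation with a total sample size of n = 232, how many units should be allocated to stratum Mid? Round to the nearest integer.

Neyman allocation: n_h = n · N_h S_h / Σ N_i S_i, with n = 232.
  stratum Low: N_h·S_h = 1050·375.9 = 394695.00
  stratum Mid: N_h·S_h = 125·556.3 = 69537.50
  stratum High: N_h·S_h = 850·83.7 = 71145.00
Σ N_h S_h = 535377.50
n for stratum Mid = 232·69537.50/535377.50 = 30.133 → 30

30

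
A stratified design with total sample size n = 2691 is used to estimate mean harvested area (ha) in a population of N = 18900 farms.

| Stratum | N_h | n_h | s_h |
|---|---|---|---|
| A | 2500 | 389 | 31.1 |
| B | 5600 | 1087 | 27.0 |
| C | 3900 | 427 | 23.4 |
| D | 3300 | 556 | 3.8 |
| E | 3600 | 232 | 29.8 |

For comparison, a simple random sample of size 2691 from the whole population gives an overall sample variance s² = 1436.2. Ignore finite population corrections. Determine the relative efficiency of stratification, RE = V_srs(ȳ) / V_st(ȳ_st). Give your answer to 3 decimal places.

V̂(ȳ_st) = Σ W_h² s_h²/n_h, with W_h = N_h/N and N = 18900:
  stratum A: (2500/18900)²·31.1²/389 = 0.0435038
  stratum B: (5600/18900)²·27.0²/1087 = 0.0588776
  stratum C: (3900/18900)²·23.4²/427 = 0.0546021
  stratum D: (3300/18900)²·3.8²/556 = 0.000791766
  stratum E: (3600/18900)²·29.8²/232 = 0.138876
V_st = 0.296651
V_srs = s²/n = 1436.2/2691 = 0.533705
Relative efficiency = V_srs / V_st = 0.533705/0.296651 = 1.7991

RE ≈ 1.799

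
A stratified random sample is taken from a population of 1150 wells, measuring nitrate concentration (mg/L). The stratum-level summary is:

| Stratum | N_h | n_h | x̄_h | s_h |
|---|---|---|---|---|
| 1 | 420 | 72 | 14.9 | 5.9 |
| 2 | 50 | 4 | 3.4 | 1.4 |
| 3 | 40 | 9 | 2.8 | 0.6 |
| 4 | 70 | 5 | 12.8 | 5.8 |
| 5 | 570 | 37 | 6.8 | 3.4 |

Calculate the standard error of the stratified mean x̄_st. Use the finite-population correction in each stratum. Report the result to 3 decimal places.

V̂(x̄_st) = Σ W_h² (1 − n_h/N_h) s_h²/n_h, with W_h = N_h/N and N = 1150:
  stratum 1: (420/1150)²·(1 − 72/420)·5.9²/72 = 0.0534324
  stratum 2: (50/1150)²·(1 − 4/50)·1.4²/4 = 0.000852174
  stratum 3: (40/1150)²·(1 − 9/40)·0.6²/9 = 3.75047e-05
  stratum 4: (70/1150)²·(1 − 5/70)·5.8²/5 = 0.0231474
  stratum 5: (570/1150)²·(1 − 37/570)·3.4²/37 = 0.0717732
V̂(x̄_st) = 0.149243
SE(x̄_st) = √0.149243 = 0.386319

SE(x̄_st) ≈ 0.386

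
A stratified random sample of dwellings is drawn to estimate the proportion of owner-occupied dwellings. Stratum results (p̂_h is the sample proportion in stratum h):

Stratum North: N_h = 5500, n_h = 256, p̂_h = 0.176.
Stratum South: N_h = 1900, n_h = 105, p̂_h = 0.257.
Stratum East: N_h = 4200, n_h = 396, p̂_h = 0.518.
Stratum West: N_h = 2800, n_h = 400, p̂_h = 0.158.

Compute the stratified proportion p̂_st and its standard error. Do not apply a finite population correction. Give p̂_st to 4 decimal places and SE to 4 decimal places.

N = 14400; stratum weights W_h = N_h/N.
p̂_st = Σ W_h p̂_h = (5500·0.176 + 1900·0.257 + 4200·0.518 + 2800·0.158)/14400 = 0.28294
V̂(p̂_st) = Σ W_h² p̂_h(1−p̂_h)/(n_h−1):
  stratum North: (5500/14400)²·0.176·0.824/255 = 8.2966e-05
  stratum South: (1900/14400)²·0.257·0.743/104 = 3.19647e-05
  stratum East: (4200/14400)²·0.518·0.482/395 = 5.37716e-05
  stratum West: (2800/14400)²·0.158·0.842/399 = 1.26063e-05
V̂(p̂_st) = 0.000181309; SE = √V̂ = 0.0134651

p̂_st ≈ 0.2829, SE ≈ 0.0135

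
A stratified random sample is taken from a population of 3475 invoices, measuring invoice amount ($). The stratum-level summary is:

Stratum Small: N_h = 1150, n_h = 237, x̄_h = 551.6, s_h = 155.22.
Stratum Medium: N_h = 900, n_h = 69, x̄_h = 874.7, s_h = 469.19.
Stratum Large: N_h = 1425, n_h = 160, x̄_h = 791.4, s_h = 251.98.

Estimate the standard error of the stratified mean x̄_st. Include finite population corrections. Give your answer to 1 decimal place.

V̂(x̄_st) = Σ W_h² (1 − n_h/N_h) s_h²/n_h, with W_h = N_h/N and N = 3475:
  stratum Small: (1150/3475)²·(1 − 237/1150)·155.22²/237 = 8.83906
  stratum Medium: (900/3475)²·(1 − 69/900)·469.19²/69 = 197.598
  stratum Large: (1425/3475)²·(1 − 160/1425)·251.98²/160 = 59.239
V̂(x̄_st) = 265.676
SE(x̄_st) = √265.676 = 16.2996

SE(x̄_st) ≈ 16.3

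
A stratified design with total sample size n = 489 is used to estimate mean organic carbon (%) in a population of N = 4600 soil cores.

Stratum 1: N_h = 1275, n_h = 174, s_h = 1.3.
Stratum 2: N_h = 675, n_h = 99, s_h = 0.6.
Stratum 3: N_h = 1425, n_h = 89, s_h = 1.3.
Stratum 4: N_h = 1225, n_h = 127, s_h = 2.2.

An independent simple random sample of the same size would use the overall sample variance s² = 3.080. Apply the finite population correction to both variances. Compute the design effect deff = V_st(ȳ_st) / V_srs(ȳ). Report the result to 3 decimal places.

V̂(ȳ_st) = Σ W_h² (1 − n_h/N_h) s_h²/n_h, with W_h = N_h/N and N = 4600:
  stratum 1: (1275/4600)²·(1 − 174/1275)·1.3²/174 = 0.000644346
  stratum 2: (675/4600)²·(1 − 99/675)·0.6²/99 = 6.68156e-05
  stratum 3: (1425/4600)²·(1 − 89/1425)·1.3²/89 = 0.00170845
  stratum 4: (1225/4600)²·(1 − 127/1225)·2.2²/127 = 0.0024225
V_st = 0.00484212
V_srs = (1 − 489/4600)·3.080/489 = 0.005629
deff = V_st / V_srs = 0.00484212/0.005629 = 0.8602

deff ≈ 0.860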